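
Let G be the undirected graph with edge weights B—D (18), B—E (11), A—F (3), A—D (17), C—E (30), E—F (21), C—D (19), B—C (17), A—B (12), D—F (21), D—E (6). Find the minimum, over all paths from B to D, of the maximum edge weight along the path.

11

A few of the B→D routes:
B→E→D: max(11, 6) = 11
B→A→D: max(12, 17) = 17
B→D: max(18) = 18
B→E→F→A→D: max(11, 21, 3, 17) = 21
B→C→D: max(17, 19) = 19
The minimum achievable maximum is 11.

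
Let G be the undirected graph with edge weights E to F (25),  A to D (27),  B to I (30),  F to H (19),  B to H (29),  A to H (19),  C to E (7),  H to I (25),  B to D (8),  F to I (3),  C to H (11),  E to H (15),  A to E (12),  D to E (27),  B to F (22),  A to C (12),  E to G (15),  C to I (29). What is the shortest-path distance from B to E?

Comparing a few candidate routes:
B → H → E: 29 + 15 = 44
B → D → A → E: 8 + 27 + 12 = 47
B → D → E: 8 + 27 = 35
B → H → C → E: 29 + 11 + 7 = 47
B → F → E: 22 + 25 = 47
Best route has total 35.

35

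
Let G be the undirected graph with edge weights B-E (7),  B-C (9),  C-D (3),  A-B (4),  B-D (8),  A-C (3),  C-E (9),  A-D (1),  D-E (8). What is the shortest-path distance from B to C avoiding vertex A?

Comparing a few candidate routes:
B - D - C: 8 + 3 = 11
B - E - D - C: 7 + 8 + 3 = 18
B - E - C: 7 + 9 = 16
B - C: 9
The minimum is 9.

9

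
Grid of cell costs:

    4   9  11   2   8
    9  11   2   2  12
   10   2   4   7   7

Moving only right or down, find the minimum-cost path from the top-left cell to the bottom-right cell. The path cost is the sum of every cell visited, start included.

Best path: r0c0→r0c1→r0c2→r0c3→r1c3→r2c3→r2c4
Cost: 4 + 9 + 11 + 2 + 2 + 7 + 7 = 42
For comparison, the top-then-right route costs 53.

42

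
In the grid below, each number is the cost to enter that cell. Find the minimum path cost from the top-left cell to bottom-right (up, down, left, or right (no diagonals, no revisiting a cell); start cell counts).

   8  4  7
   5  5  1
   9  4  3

Take (0,0) -> (0,1) -> (1,1) -> (1,2) -> (2,2) for a total of 8 + 4 + 5 + 1 + 3 = 21.

21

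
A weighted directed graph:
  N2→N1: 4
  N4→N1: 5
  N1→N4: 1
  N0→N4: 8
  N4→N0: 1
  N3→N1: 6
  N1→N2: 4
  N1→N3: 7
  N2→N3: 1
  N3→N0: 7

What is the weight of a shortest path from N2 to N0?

6

Candidate routes:
N2 -> N1 -> N4 -> N0: 4 + 1 + 1 = 6
N2 -> N3 -> N1 -> N4 -> N0: 1 + 6 + 1 + 1 = 9
N2 -> N1 -> N3 -> N0: 4 + 7 + 7 = 18
N2 -> N3 -> N0: 1 + 7 = 8
The minimum is 6.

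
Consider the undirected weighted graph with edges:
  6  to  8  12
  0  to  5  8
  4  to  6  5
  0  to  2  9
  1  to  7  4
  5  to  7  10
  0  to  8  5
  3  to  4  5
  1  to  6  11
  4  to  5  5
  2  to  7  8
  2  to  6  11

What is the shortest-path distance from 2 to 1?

Some routes from 2 to 1:
2 - 0 - 5 - 7 - 1: 9 + 8 + 10 + 4 = 31
2 - 6 - 1: 11 + 11 = 22
2 - 7 - 1: 8 + 4 = 12
Shortest: 12.

12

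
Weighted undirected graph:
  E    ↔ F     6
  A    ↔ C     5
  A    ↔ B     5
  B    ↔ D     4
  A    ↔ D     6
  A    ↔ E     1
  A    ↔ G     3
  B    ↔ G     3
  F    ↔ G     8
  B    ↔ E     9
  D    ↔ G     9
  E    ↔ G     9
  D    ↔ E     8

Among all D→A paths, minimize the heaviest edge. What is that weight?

Checking several routes:
D -> E -> F -> G -> B -> A: max(8, 6, 8, 3, 5) = 8
D -> B -> G -> A: max(4, 3, 3) = 4
D -> E -> F -> G -> A: max(8, 6, 8, 3) = 8
D -> A: max(6) = 6
D -> B -> A: max(4, 5) = 5
D -> E -> A: max(8, 1) = 8
Best route has worst link 4.

4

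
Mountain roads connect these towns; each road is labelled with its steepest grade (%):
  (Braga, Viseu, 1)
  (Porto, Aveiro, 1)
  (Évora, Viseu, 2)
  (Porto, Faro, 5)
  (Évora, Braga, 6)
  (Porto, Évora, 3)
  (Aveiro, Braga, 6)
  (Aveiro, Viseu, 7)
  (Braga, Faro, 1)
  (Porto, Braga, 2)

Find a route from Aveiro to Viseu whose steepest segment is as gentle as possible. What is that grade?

Checking several routes:
Aveiro → Porto → Évora → Viseu: max(1, 3, 2) = 3
Aveiro → Porto → Braga → Viseu: max(1, 2, 1) = 2
Aveiro → Braga → Porto → Évora → Viseu: max(6, 2, 3, 2) = 6
Aveiro → Porto → Faro → Braga → Viseu: max(1, 5, 1, 1) = 5
Smallest bottleneck: 2%.

2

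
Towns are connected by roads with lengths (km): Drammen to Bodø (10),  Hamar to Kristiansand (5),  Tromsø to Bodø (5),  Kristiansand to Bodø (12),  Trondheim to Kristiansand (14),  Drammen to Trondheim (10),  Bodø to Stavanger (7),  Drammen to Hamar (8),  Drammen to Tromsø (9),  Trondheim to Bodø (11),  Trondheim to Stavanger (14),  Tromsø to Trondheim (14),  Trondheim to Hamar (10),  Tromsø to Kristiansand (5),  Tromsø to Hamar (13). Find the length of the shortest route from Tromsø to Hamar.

Some routes from Tromsø to Hamar:
Tromsø-Kristiansand-Hamar: 5 + 5 = 10
Tromsø-Drammen-Hamar: 9 + 8 = 17
Tromsø-Bodø-Kristiansand-Hamar: 5 + 12 + 5 = 22
Tromsø-Hamar: 13
Shortest: 10 km.

10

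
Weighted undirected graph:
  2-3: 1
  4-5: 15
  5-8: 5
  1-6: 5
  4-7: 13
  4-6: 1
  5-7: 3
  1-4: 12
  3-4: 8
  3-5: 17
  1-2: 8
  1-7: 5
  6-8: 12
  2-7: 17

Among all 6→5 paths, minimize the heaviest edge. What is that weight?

A few of the 6→5 routes:
6-4-1-7-5: max(1, 12, 5, 3) = 12
6-1-7-5: max(5, 5, 3) = 5
6-1-2-3-4-7-5: max(5, 8, 1, 8, 13, 3) = 13
6-1-4-7-5: max(5, 12, 13, 3) = 13
6-8-5: max(12, 5) = 12
6-4-3-2-1-7-5: max(1, 8, 1, 8, 5, 3) = 8
Best route has worst link 5.

5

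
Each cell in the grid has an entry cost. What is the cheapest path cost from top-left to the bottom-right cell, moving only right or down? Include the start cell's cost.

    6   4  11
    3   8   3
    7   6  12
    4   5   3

Cheapest: r0c0 → r1c0 → r2c0 → r3c0 → r3c1 → r3c2
  6 + 3 + 7 + 4 + 5 + 3 = 28
(Top row then right column would cost 39.)

28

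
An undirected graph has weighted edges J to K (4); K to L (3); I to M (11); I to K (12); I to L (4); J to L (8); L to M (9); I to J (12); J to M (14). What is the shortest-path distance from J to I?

11

Some routes from J to I:
J-I: 12
J-L-I: 8 + 4 = 12
J-K-L-I: 4 + 3 + 4 = 11
Shortest: 11.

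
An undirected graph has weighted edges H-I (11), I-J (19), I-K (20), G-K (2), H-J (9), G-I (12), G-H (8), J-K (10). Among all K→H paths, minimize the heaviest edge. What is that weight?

Some routes from K to H:
K → G → H: max(2, 8) = 8
K → J → I → H: max(10, 19, 11) = 19
K → J → I → G → H: max(10, 19, 12, 8) = 19
K → G → I → J → H: max(2, 12, 19, 9) = 19
K → J → H: max(10, 9) = 10
K → G → I → H: max(2, 12, 11) = 12
The minimum achievable maximum is 8.

8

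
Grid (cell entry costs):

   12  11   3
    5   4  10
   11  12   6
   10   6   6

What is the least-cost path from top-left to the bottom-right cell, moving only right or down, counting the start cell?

Best path: (0,0) → (1,0) → (1,1) → (1,2) → (2,2) → (3,2)
Cost: 12 + 5 + 4 + 10 + 6 + 6 = 43

43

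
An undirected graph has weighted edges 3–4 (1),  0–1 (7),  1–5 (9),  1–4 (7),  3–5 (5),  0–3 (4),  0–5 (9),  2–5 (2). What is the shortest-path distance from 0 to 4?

Some routes from 0 to 4:
0→1→4: 7 + 7 = 14
0→3→4: 4 + 1 = 5
0→5→3→4: 9 + 5 + 1 = 15
The minimum is 5.

5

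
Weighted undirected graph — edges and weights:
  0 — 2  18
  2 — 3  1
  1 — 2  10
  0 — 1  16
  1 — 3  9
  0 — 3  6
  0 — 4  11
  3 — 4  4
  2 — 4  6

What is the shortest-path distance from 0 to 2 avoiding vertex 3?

Candidate routes:
0→4→2: 11 + 6 = 17
0→1→2: 16 + 10 = 26
0→2: 18
Shortest: 17.

17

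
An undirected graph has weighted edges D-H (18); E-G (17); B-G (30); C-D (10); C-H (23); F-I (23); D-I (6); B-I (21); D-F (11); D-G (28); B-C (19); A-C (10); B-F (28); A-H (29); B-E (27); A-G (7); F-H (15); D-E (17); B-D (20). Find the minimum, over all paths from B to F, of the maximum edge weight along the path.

A few of the B→F routes:
B-C-D-F: max(19, 10, 11) = 19
B-C-A-G-E-D-H-F: max(19, 10, 7, 17, 17, 18, 15) = 19
B-C-D-H-F: max(19, 10, 18, 15) = 19
Best route has worst link 19.

19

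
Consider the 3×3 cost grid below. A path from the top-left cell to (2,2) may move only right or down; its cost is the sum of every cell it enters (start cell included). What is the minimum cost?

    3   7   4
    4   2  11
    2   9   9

27

One optimal route is [0,0] [1,0] [1,1] [2,1] [2,2].
Its cost is 3 + 4 + 2 + 9 + 9 = 27.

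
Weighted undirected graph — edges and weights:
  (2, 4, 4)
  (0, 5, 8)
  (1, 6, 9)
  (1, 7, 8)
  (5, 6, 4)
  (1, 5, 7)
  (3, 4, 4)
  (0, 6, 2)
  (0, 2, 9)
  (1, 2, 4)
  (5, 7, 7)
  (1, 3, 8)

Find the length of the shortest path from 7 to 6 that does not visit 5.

17

Routes from 7 to 6 avoiding 5:
7 -> 1 -> 6: 8 + 9 = 17
7 -> 1 -> 3 -> 4 -> 2 -> 0 -> 6: 8 + 8 + 4 + 4 + 9 + 2 = 35
7 -> 1 -> 2 -> 0 -> 6: 8 + 4 + 9 + 2 = 23
Best route has total 17.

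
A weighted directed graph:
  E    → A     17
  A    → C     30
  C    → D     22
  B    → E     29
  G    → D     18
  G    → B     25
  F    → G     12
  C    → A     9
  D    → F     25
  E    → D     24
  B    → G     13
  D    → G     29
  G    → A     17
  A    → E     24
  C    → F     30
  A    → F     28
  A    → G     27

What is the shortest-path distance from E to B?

A few of the E→B routes:
E - A - C - D - G - B: 17 + 30 + 22 + 29 + 25 = 123
E - D - F - G - B: 24 + 25 + 12 + 25 = 86
E - A - C - F - G - B: 17 + 30 + 30 + 12 + 25 = 114
E - A - G - B: 17 + 27 + 25 = 69
E - A - F - G - B: 17 + 28 + 12 + 25 = 82
E - D - G - B: 24 + 29 + 25 = 78
The minimum is 69.

69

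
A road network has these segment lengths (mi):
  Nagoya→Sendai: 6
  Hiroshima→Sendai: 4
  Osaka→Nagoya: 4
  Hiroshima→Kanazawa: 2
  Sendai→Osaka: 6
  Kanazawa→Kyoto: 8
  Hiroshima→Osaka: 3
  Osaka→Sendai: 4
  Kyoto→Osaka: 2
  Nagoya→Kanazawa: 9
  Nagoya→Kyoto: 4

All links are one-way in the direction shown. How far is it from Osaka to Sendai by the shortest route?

4

Candidate routes:
Osaka -> Nagoya -> Sendai: 4 + 6 = 10
Osaka -> Sendai: 4
Best route has total 4 mi.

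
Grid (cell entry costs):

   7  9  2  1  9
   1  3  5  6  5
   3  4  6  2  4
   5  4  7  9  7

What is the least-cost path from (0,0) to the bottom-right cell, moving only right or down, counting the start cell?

34

Take [0,0] → [1,0] → [1,1] → [2,1] → [2,2] → [2,3] → [2,4] → [3,4] for a total of 7 + 1 + 3 + 4 + 6 + 2 + 4 + 7 = 34.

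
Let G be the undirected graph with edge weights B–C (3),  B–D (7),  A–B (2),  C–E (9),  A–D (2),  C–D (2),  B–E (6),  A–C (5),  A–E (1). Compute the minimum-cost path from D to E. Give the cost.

3

A few of the D→E routes:
D → C → B → A → E: 2 + 3 + 2 + 1 = 8
D → C → A → E: 2 + 5 + 1 = 8
D → A → B → E: 2 + 2 + 6 = 10
D → A → E: 2 + 1 = 3
Shortest: 3.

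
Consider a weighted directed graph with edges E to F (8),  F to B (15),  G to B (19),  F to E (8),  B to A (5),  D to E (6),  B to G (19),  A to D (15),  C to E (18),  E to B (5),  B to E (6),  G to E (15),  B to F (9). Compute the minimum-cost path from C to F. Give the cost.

26

Paths from C to F:
C -> E -> B -> F: 18 + 5 + 9 = 32
C -> E -> F: 18 + 8 = 26
Shortest: 26.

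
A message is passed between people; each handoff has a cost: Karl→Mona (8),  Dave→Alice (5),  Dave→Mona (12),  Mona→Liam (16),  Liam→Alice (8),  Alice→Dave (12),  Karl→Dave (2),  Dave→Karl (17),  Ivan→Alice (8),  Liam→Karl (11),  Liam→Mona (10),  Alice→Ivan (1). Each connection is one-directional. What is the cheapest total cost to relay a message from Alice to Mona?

Routes from Alice to Mona:
Alice-Dave-Mona: 12 + 12 = 24
Alice-Dave-Karl-Mona: 12 + 17 + 8 = 37
Best route has total 24.

24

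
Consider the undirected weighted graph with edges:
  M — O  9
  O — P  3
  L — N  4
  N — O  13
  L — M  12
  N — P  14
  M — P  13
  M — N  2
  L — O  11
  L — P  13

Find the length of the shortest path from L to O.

11

Comparing a few candidate routes:
L -> N -> M -> O: 4 + 2 + 9 = 15
L -> P -> O: 13 + 3 = 16
L -> N -> P -> O: 4 + 14 + 3 = 21
L -> O: 11
L -> N -> O: 4 + 13 = 17
L -> M -> O: 12 + 9 = 21
The minimum is 11.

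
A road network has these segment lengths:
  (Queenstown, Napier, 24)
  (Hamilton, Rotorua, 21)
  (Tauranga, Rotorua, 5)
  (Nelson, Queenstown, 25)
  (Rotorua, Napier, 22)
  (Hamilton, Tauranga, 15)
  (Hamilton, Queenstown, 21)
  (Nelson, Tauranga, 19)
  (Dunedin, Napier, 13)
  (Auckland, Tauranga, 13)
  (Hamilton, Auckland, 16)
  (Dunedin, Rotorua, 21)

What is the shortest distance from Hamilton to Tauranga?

15

Checking several routes:
Hamilton → Auckland → Tauranga: 16 + 13 = 29
Hamilton → Tauranga: 15
Hamilton → Queenstown → Nelson → Tauranga: 21 + 25 + 19 = 65
Hamilton → Queenstown → Napier → Rotorua → Tauranga: 21 + 24 + 22 + 5 = 72
Hamilton → Queenstown → Napier → Dunedin → Rotorua → Tauranga: 21 + 24 + 13 + 21 + 5 = 84
Hamilton → Rotorua → Tauranga: 21 + 5 = 26
Best route has total 15.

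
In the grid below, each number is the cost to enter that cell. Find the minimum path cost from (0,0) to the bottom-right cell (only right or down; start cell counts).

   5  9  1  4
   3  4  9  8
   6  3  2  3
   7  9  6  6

Path (0,0)→(1,0)→(1,1)→(2,1)→(2,2)→(2,3)→(3,3): 5 + 3 + 4 + 3 + 2 + 3 + 6 = 26.

26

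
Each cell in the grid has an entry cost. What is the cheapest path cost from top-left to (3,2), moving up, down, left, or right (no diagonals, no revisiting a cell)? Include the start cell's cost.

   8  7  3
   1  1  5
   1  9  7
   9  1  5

Cheapest: (0,0) (1,0) (1,1) (2,1) (3,1) (3,2)
  8 + 1 + 1 + 9 + 1 + 5 = 25

25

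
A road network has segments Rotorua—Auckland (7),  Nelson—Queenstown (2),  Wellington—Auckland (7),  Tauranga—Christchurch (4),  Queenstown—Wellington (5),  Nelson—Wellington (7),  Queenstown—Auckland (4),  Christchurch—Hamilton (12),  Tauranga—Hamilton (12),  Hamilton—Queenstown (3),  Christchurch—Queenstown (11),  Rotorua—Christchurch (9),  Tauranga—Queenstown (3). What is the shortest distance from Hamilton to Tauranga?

A few of the Hamilton→Tauranga routes:
Hamilton - Queenstown - Tauranga: 3 + 3 = 6
Hamilton - Queenstown - Christchurch - Tauranga: 3 + 11 + 4 = 18
Hamilton - Christchurch - Tauranga: 12 + 4 = 16
Hamilton - Christchurch - Queenstown - Tauranga: 12 + 11 + 3 = 26
Hamilton - Tauranga: 12
Shortest: 6 mi.

6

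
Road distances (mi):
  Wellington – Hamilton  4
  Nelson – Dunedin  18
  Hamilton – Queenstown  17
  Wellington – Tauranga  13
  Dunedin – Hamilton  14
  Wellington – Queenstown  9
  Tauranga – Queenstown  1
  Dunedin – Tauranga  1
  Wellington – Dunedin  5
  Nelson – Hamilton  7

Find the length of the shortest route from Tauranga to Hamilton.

10

Comparing a few candidate routes:
Tauranga-Dunedin-Nelson-Hamilton: 1 + 18 + 7 = 26
Tauranga-Dunedin-Hamilton: 1 + 14 = 15
Tauranga-Wellington-Hamilton: 13 + 4 = 17
Tauranga-Queenstown-Hamilton: 1 + 17 = 18
Tauranga-Queenstown-Wellington-Hamilton: 1 + 9 + 4 = 14
Tauranga-Dunedin-Wellington-Hamilton: 1 + 5 + 4 = 10
The minimum is 10 mi.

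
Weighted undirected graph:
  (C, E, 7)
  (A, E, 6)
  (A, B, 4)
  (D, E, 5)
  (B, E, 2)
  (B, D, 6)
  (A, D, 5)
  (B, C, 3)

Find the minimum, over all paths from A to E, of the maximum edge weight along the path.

Some routes from A to E:
A -> B -> E: max(4, 2) = 4
A -> B -> D -> E: max(4, 6, 5) = 6
A -> E: max(6) = 6
A -> D -> E: max(5, 5) = 5
Best route has worst link 4.

4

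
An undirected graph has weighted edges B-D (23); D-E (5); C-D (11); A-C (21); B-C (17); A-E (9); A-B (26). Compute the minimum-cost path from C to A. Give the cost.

21

Candidate routes:
C → D → E → A: 11 + 5 + 9 = 25
C → B → A: 17 + 26 = 43
C → A: 21
C → D → B → A: 11 + 23 + 26 = 60
C → B → D → E → A: 17 + 23 + 5 + 9 = 54
Best route has total 21.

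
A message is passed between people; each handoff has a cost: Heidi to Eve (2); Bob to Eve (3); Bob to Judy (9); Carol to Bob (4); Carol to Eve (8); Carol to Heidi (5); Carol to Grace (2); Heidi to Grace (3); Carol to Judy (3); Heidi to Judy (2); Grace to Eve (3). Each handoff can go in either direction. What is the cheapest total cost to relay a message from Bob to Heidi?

5

Some routes from Bob to Heidi:
Bob→Eve→Heidi: 3 + 2 = 5
Bob→Carol→Heidi: 4 + 5 = 9
Bob→Carol→Judy→Heidi: 4 + 3 + 2 = 9
Shortest: 5.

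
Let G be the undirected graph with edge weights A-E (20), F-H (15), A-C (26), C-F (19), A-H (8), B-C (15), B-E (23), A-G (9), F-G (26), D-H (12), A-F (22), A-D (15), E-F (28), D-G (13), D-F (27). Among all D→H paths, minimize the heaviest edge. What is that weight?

12

Comparing a few candidate routes:
D→A→H: max(15, 8) = 15
D→H: max(12) = 12
D→G→A→F→H: max(13, 9, 22, 15) = 22
D→G→A→H: max(13, 9, 8) = 13
Smallest bottleneck: 12.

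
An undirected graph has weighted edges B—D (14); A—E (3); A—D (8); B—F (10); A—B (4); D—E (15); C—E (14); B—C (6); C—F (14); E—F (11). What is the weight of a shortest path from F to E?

Checking several routes:
F → B → A → E: 10 + 4 + 3 = 17
F → C → B → A → E: 14 + 6 + 4 + 3 = 27
F → E: 11
F → C → E: 14 + 14 = 28
Shortest: 11.

11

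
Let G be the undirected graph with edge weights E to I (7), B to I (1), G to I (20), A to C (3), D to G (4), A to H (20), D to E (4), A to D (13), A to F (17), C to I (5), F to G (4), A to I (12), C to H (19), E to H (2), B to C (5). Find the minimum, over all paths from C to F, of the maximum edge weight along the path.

7

Comparing a few candidate routes:
C - B - I - E - D - G - F: max(5, 1, 7, 4, 4, 4) = 7
C - I - E - D - G - F: max(5, 7, 4, 4, 4) = 7
C - A - I - E - D - G - F: max(3, 12, 7, 4, 4, 4) = 12
Smallest bottleneck: 7.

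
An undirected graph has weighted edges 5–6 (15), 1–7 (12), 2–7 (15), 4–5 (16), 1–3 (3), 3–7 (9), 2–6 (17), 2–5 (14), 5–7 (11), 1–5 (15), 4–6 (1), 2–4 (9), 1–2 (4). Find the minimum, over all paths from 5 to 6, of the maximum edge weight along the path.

11

Some routes from 5 to 6:
5 -> 7 -> 1 -> 2 -> 4 -> 6: max(11, 12, 4, 9, 1) = 12
5 -> 1 -> 2 -> 4 -> 6: max(15, 4, 9, 1) = 15
5 -> 7 -> 3 -> 1 -> 2 -> 4 -> 6: max(11, 9, 3, 4, 9, 1) = 11
5 -> 6: max(15) = 15
5 -> 2 -> 4 -> 6: max(14, 9, 1) = 14
Smallest bottleneck: 11.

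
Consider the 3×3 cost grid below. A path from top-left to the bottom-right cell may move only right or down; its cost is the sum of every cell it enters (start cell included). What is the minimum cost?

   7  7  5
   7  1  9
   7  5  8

Take [0,0] [0,1] [1,1] [2,1] [2,2] for a total of 7 + 7 + 1 + 5 + 8 = 28.
(Top row then right column would cost 36.)

28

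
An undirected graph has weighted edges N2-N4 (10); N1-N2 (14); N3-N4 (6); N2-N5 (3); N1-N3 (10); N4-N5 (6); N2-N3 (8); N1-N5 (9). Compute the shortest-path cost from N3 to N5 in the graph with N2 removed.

12

Candidate routes:
N3 → N1 → N5: 10 + 9 = 19
N3 → N4 → N5: 6 + 6 = 12
Best route has total 12.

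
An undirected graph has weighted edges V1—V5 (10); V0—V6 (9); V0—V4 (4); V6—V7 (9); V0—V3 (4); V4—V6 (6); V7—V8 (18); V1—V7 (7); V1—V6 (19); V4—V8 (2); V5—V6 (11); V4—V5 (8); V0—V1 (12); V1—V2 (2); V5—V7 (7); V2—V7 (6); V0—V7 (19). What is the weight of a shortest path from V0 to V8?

Checking several routes:
V0 -> V6 -> V7 -> V5 -> V4 -> V8: 9 + 9 + 7 + 8 + 2 = 35
V0 -> V1 -> V5 -> V4 -> V8: 12 + 10 + 8 + 2 = 32
V0 -> V6 -> V4 -> V8: 9 + 6 + 2 = 17
V0 -> V4 -> V8: 4 + 2 = 6
V0 -> V6 -> V5 -> V4 -> V8: 9 + 11 + 8 + 2 = 30
Shortest: 6.

6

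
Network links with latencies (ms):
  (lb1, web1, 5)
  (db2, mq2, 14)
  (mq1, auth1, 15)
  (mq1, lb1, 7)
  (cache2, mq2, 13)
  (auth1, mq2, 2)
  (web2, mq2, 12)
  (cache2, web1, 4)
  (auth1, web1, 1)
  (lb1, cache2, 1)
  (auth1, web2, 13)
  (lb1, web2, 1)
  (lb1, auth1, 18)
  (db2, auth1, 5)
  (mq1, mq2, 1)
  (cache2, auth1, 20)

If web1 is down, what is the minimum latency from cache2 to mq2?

9

Some routes from cache2 to mq2 avoiding web1:
cache2→lb1→web2→mq2: 1 + 1 + 12 = 14
cache2→mq2: 13
cache2→lb1→mq1→mq2: 1 + 7 + 1 = 9
Best route has total 9 ms.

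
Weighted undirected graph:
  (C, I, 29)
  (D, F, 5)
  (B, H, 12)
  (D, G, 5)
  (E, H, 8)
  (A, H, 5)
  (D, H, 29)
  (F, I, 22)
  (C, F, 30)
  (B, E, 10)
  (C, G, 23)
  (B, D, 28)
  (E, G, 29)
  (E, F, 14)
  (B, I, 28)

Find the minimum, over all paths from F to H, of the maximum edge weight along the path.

Comparing a few candidate routes:
F -> I -> B -> H: max(22, 28, 12) = 28
F -> E -> B -> H: max(14, 10, 12) = 14
F -> E -> H: max(14, 8) = 14
F -> I -> B -> E -> H: max(22, 28, 10, 8) = 28
Smallest bottleneck: 14.

14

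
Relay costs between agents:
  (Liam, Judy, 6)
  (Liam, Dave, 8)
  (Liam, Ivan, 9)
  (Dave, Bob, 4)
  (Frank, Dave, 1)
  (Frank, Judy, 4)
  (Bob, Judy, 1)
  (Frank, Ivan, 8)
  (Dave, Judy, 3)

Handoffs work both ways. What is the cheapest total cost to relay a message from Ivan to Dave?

9

Comparing a few candidate routes:
Ivan→Liam→Dave: 9 + 8 = 17
Ivan→Frank→Judy→Bob→Dave: 8 + 4 + 1 + 4 = 17
Ivan→Frank→Dave: 8 + 1 = 9
Ivan→Frank→Judy→Dave: 8 + 4 + 3 = 15
Ivan→Liam→Judy→Dave: 9 + 6 + 3 = 18
Best route has total 9.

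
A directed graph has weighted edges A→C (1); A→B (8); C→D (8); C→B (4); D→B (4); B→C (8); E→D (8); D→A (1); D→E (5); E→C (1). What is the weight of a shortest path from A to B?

5

Paths from A to B:
A -> B: 8
A -> C -> D -> B: 1 + 8 + 4 = 13
A -> C -> B: 1 + 4 = 5
Best route has total 5.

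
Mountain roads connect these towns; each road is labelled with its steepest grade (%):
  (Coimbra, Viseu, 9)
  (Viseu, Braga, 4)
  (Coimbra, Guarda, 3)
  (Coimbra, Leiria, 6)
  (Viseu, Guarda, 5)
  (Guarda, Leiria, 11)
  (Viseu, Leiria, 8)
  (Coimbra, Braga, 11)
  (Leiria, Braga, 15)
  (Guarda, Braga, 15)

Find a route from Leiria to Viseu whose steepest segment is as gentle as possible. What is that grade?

A few of the Leiria→Viseu routes:
Leiria→Guarda→Coimbra→Braga→Viseu: max(11, 3, 11, 4) = 11
Leiria→Coimbra→Viseu: max(6, 9) = 9
Leiria→Coimbra→Guarda→Viseu: max(6, 3, 5) = 6
Leiria→Viseu: max(8) = 8
Leiria→Guarda→Viseu: max(11, 5) = 11
Smallest bottleneck: 6%.

6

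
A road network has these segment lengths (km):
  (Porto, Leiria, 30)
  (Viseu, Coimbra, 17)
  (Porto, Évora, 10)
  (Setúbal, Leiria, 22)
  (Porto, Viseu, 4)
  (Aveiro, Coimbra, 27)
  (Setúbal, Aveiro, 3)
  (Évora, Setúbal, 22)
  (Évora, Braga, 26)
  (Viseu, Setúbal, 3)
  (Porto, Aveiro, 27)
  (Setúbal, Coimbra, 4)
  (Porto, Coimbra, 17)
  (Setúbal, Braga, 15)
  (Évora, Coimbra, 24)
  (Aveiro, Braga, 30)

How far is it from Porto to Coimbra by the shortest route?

Checking several routes:
Porto→Aveiro→Setúbal→Coimbra: 27 + 3 + 4 = 34
Porto→Coimbra: 17
Porto→Viseu→Coimbra: 4 + 17 = 21
Porto→Viseu→Setúbal→Coimbra: 4 + 3 + 4 = 11
Shortest: 11 km.

11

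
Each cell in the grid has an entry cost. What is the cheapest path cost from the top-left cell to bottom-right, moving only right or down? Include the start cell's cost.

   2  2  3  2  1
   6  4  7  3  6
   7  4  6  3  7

22

Cheapest: (0,0) -> (0,1) -> (0,2) -> (0,3) -> (1,3) -> (2,3) -> (2,4)
  2 + 2 + 3 + 2 + 3 + 3 + 7 = 22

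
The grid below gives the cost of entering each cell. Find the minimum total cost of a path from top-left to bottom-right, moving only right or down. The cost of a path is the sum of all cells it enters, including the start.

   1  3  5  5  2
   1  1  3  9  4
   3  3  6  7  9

28

Path [0,0] [1,0] [1,1] [1,2] [1,3] [1,4] [2,4]: 1 + 1 + 1 + 3 + 9 + 4 + 9 = 28.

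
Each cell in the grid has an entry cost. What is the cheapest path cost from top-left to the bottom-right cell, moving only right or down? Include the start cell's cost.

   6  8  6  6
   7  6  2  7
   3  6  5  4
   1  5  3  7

32

Path [0,0] -> [1,0] -> [2,0] -> [3,0] -> [3,1] -> [3,2] -> [3,3]: 6 + 7 + 3 + 1 + 5 + 3 + 7 = 32.
For comparison, the top-then-right route costs 44.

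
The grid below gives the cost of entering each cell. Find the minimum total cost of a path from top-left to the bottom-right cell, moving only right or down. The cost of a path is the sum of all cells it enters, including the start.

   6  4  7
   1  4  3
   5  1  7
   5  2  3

17

Path [0,0] [1,0] [1,1] [2,1] [3,1] [3,2]: 6 + 1 + 4 + 1 + 2 + 3 = 17.
(Top row then right column would cost 30.)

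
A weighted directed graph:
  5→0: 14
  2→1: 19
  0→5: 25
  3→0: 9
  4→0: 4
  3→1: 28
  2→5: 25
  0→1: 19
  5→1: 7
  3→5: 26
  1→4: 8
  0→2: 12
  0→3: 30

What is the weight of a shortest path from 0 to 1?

Some routes from 0 to 1:
0 → 1: 19
0 → 2 → 1: 12 + 19 = 31
0 → 5 → 1: 25 + 7 = 32
0 → 2 → 5 → 1: 12 + 25 + 7 = 44
The minimum is 19.

19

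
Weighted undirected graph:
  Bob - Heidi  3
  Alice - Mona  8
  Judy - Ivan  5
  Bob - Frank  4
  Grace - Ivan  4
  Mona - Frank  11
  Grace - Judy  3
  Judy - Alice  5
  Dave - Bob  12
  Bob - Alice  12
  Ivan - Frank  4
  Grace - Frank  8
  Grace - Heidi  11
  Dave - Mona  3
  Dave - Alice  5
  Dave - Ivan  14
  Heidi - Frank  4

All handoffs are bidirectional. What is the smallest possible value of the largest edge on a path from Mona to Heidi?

Checking several routes:
Mona -> Dave -> Alice -> Judy -> Grace -> Ivan -> Frank -> Heidi: max(3, 5, 5, 3, 4, 4, 4) = 5
Mona -> Dave -> Alice -> Judy -> Ivan -> Frank -> Bob -> Heidi: max(3, 5, 5, 5, 4, 4, 3) = 5
Mona -> Dave -> Alice -> Judy -> Grace -> Ivan -> Frank -> Bob -> Heidi: max(3, 5, 5, 3, 4, 4, 4, 3) = 5
Best route has worst link 5.

5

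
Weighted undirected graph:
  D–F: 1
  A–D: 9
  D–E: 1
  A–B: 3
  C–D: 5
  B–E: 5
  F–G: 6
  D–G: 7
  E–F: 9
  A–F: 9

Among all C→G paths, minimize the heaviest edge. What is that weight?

6

Candidate routes:
C -> D -> G: max(5, 7) = 7
C -> D -> A -> B -> E -> F -> G: max(5, 9, 3, 5, 9, 6) = 9
C -> D -> A -> F -> G: max(5, 9, 9, 6) = 9
C -> D -> E -> B -> A -> F -> G: max(5, 1, 5, 3, 9, 6) = 9
C -> D -> F -> G: max(5, 1, 6) = 6
C -> D -> E -> F -> G: max(5, 1, 9, 6) = 9
Best route has worst link 6.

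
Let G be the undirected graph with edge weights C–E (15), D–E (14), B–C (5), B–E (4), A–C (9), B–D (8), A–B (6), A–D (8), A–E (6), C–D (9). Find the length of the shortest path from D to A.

8

Checking several routes:
D-C-B-A: 9 + 5 + 6 = 20
D-A: 8
D-E-A: 14 + 6 = 20
D-C-A: 9 + 9 = 18
D-B-E-A: 8 + 4 + 6 = 18
D-B-A: 8 + 6 = 14
Best route has total 8.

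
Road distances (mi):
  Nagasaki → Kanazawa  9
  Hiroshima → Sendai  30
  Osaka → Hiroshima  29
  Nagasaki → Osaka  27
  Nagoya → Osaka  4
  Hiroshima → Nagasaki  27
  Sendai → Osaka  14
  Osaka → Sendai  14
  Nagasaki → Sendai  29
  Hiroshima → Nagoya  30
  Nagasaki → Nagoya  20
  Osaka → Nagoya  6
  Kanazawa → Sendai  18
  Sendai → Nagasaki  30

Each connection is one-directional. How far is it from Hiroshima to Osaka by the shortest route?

34

Checking several routes:
Hiroshima → Nagasaki → Nagoya → Osaka: 27 + 20 + 4 = 51
Hiroshima → Nagoya → Osaka: 30 + 4 = 34
Hiroshima → Nagasaki → Osaka: 27 + 27 = 54
Hiroshima → Sendai → Osaka: 30 + 14 = 44
The minimum is 34 mi.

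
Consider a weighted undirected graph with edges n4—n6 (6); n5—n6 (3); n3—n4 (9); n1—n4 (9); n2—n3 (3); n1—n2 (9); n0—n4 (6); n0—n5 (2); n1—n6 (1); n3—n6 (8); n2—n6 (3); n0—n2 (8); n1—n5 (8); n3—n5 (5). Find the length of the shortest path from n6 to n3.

6

A few of the n6→n3 routes:
n6-n4-n3: 6 + 9 = 15
n6-n2-n3: 3 + 3 = 6
n6-n5-n3: 3 + 5 = 8
n6-n1-n5-n3: 1 + 8 + 5 = 14
n6-n1-n2-n3: 1 + 9 + 3 = 13
n6-n3: 8
The minimum is 6.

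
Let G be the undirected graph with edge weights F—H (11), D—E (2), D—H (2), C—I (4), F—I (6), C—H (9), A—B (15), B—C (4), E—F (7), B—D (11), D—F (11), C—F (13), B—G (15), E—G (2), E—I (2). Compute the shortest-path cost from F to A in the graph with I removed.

32

Some routes from F to A avoiding I:
F→C→B→A: 13 + 4 + 15 = 32
F→D→B→A: 11 + 11 + 15 = 37
F→H→D→B→A: 11 + 2 + 11 + 15 = 39
F→E→D→B→A: 7 + 2 + 11 + 15 = 35
F→H→C→B→A: 11 + 9 + 4 + 15 = 39
Best route has total 32.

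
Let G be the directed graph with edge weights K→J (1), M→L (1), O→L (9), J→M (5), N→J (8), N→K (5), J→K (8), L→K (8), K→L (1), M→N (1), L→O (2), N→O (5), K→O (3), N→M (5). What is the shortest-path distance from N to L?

Some routes from N to L:
N - K - J - M - L: 5 + 1 + 5 + 1 = 12
N - M - L: 5 + 1 = 6
N - K - L: 5 + 1 = 6
Best route has total 6.

6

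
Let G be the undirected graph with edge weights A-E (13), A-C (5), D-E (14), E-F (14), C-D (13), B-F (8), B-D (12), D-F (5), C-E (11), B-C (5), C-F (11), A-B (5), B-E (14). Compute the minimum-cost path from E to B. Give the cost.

Checking several routes:
E -> F -> B: 14 + 8 = 22
E -> A -> C -> B: 13 + 5 + 5 = 23
E -> C -> B: 11 + 5 = 16
E -> C -> A -> B: 11 + 5 + 5 = 21
E -> B: 14
E -> A -> B: 13 + 5 = 18
The minimum is 14.

14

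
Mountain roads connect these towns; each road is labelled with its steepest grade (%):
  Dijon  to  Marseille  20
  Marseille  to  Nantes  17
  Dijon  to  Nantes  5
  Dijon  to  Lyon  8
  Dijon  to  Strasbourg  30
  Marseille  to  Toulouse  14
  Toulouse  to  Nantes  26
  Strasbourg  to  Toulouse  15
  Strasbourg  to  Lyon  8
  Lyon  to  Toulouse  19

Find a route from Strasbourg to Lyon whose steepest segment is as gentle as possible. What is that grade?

Checking several routes:
Strasbourg - Lyon: max(8) = 8
Strasbourg - Toulouse - Lyon: max(15, 19) = 19
Strasbourg - Toulouse - Marseille - Nantes - Dijon - Lyon: max(15, 14, 17, 5, 8) = 17
The minimum achievable maximum is 8%.

8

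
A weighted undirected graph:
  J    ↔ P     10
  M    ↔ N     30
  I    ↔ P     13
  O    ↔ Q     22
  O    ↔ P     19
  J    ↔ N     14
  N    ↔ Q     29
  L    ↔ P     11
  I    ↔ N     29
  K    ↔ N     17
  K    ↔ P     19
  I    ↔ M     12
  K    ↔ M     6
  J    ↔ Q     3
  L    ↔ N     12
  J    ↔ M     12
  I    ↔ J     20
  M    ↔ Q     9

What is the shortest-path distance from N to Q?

Some routes from N to Q:
N - J - M - Q: 14 + 12 + 9 = 35
N - K - M - Q: 17 + 6 + 9 = 32
N - J - Q: 14 + 3 = 17
N - Q: 29
The minimum is 17.

17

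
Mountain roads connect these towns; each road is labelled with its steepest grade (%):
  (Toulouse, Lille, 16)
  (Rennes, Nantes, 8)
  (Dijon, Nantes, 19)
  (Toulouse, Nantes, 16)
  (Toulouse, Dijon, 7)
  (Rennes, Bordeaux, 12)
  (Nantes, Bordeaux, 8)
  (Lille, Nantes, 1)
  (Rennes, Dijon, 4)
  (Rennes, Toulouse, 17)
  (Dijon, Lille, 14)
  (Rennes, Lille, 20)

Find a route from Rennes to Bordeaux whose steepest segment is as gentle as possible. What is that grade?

A few of the Rennes→Bordeaux routes:
Rennes-Dijon-Lille-Nantes-Bordeaux: max(4, 14, 1, 8) = 14
Rennes-Nantes-Bordeaux: max(8, 8) = 8
Rennes-Dijon-Toulouse-Nantes-Bordeaux: max(4, 7, 16, 8) = 16
Rennes-Bordeaux: max(12) = 12
Smallest bottleneck: 8%.

8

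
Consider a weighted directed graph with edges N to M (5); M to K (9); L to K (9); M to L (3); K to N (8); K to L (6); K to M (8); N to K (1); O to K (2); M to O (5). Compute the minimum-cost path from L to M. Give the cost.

17

Paths from L to M:
L - K - N - M: 9 + 8 + 5 = 22
L - K - M: 9 + 8 = 17
Shortest: 17.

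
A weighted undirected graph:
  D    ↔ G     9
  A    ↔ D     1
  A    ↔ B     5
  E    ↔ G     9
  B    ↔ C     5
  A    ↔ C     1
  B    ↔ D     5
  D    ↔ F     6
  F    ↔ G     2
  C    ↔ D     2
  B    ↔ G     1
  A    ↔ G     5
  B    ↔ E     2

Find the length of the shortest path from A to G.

Some routes from A to G:
A→B→G: 5 + 1 = 6
A→C→B→G: 1 + 5 + 1 = 7
A→G: 5
A→D→B→G: 1 + 5 + 1 = 7
Shortest: 5.

5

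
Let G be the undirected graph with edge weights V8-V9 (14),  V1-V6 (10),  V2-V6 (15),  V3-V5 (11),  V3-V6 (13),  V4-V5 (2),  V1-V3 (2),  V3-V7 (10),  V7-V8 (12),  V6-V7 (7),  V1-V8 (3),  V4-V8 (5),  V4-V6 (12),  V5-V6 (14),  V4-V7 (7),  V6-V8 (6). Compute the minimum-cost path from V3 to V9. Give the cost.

19

Some routes from V3 to V9:
V3 - V1 - V6 - V8 - V9: 2 + 10 + 6 + 14 = 32
V3 - V7 - V8 - V9: 10 + 12 + 14 = 36
V3 - V7 - V4 - V8 - V9: 10 + 7 + 5 + 14 = 36
V3 - V1 - V8 - V9: 2 + 3 + 14 = 19
V3 - V6 - V8 - V9: 13 + 6 + 14 = 33
V3 - V5 - V4 - V8 - V9: 11 + 2 + 5 + 14 = 32
Best route has total 19.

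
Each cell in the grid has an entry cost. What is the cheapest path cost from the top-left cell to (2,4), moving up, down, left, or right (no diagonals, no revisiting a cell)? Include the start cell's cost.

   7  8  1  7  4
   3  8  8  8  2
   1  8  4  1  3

One optimal route is r0c0 → r1c0 → r2c0 → r2c1 → r2c2 → r2c3 → r2c4.
Its cost is 7 + 3 + 1 + 8 + 4 + 1 + 3 = 27.

27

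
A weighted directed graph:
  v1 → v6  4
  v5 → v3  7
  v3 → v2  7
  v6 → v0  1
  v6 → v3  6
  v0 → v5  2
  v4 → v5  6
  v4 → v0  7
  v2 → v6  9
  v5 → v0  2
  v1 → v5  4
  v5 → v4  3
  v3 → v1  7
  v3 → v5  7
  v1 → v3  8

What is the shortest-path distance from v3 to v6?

11

Candidate routes:
v3→v2→v6: 7 + 9 = 16
v3→v1→v6: 7 + 4 = 11
The minimum is 11.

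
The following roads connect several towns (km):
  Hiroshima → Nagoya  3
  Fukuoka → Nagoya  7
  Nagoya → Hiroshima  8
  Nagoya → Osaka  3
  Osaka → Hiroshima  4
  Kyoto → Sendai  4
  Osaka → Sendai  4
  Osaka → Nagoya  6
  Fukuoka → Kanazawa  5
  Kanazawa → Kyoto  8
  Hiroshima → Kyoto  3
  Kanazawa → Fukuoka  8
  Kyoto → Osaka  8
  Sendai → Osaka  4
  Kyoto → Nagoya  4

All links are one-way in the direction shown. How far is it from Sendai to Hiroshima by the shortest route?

8

Paths from Sendai to Hiroshima:
Sendai→Osaka→Hiroshima: 4 + 4 = 8
Sendai→Osaka→Nagoya→Hiroshima: 4 + 6 + 8 = 18
Shortest: 8 km.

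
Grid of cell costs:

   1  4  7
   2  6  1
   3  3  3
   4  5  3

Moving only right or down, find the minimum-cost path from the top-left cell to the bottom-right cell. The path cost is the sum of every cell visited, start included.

15

Cheapest: (0,0) -> (1,0) -> (2,0) -> (2,1) -> (2,2) -> (3,2)
  1 + 2 + 3 + 3 + 3 + 3 = 15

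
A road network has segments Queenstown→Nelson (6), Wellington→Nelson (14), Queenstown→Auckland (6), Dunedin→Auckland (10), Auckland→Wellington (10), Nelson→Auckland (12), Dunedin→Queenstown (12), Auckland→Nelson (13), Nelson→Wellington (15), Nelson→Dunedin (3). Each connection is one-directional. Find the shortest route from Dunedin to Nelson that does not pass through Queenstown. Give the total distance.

Paths from Dunedin to Nelson avoiding Queenstown:
Dunedin - Auckland - Nelson: 10 + 13 = 23
Dunedin - Auckland - Wellington - Nelson: 10 + 10 + 14 = 34
Shortest: 23.

23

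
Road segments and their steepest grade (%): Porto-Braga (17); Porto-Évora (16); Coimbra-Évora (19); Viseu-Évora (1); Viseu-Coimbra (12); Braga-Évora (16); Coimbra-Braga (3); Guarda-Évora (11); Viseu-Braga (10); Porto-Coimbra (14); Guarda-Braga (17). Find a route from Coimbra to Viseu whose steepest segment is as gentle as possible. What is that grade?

10

Some routes from Coimbra to Viseu:
Coimbra-Viseu: max(12) = 12
Coimbra-Braga-Viseu: max(3, 10) = 10
Coimbra-Braga-Évora-Viseu: max(3, 16, 1) = 16
Best route has worst link 10%.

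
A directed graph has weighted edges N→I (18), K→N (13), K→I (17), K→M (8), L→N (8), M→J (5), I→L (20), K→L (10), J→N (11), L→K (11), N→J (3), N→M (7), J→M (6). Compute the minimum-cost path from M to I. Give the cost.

Candidate routes:
M - J - N - I: 5 + 11 + 18 = 34
Best route has total 34.

34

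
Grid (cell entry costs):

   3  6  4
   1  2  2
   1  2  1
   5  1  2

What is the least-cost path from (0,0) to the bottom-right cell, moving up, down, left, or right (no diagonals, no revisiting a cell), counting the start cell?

Take [0,0] → [1,0] → [2,0] → [2,1] → [2,2] → [3,2] for a total of 3 + 1 + 1 + 2 + 1 + 2 = 10.

10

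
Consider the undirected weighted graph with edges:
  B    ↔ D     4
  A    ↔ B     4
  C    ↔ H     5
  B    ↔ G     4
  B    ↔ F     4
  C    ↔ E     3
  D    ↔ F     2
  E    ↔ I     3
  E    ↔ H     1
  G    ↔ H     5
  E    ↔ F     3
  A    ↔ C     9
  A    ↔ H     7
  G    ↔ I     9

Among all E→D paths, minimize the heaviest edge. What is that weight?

3

Checking several routes:
E-C-H-G-B-F-D: max(3, 5, 5, 4, 4, 2) = 5
E-F-B-D: max(3, 4, 4) = 4
E-F-D: max(3, 2) = 3
The minimum achievable maximum is 3.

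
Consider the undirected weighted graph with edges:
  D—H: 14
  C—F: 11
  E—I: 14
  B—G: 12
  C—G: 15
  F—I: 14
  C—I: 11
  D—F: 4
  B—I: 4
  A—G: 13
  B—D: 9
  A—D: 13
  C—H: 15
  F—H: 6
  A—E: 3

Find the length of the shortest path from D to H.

10

A few of the D→H routes:
D -> F -> H: 4 + 6 = 10
D -> B -> I -> F -> H: 9 + 4 + 14 + 6 = 33
D -> F -> C -> H: 4 + 11 + 15 = 30
D -> B -> I -> C -> H: 9 + 4 + 11 + 15 = 39
D -> H: 14
Shortest: 10.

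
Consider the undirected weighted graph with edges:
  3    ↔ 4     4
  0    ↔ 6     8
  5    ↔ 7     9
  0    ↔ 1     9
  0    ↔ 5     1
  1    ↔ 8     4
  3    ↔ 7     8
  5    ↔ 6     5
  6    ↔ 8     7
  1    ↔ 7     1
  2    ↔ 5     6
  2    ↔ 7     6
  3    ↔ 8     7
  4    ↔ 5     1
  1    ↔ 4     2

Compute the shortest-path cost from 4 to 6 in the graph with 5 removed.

13

A few of the 4→6 routes:
4-1-8-6: 2 + 4 + 7 = 13
4-3-8-6: 4 + 7 + 7 = 18
4-1-0-6: 2 + 9 + 8 = 19
Shortest: 13.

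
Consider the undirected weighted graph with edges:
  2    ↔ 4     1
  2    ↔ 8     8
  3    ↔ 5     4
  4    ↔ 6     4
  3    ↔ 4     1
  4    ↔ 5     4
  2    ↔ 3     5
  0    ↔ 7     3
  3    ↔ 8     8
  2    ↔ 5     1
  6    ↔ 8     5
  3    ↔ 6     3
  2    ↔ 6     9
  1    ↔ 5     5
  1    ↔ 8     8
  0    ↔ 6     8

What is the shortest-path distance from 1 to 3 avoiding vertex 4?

9

Comparing a few candidate routes:
1→5→2→3: 5 + 1 + 5 = 11
1→8→6→3: 8 + 5 + 3 = 16
1→8→3: 8 + 8 = 16
1→5→3: 5 + 4 = 9
Best route has total 9.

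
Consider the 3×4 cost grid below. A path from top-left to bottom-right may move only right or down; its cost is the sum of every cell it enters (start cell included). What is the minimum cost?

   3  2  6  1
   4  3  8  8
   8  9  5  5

25

One optimal route is r0c0→r0c1→r0c2→r0c3→r1c3→r2c3.
Its cost is 3 + 2 + 6 + 1 + 8 + 5 = 25.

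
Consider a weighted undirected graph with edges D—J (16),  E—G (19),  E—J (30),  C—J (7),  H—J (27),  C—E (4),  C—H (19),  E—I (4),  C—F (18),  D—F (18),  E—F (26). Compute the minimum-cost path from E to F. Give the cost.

22

Checking several routes:
E - J - D - F: 30 + 16 + 18 = 64
E - C - F: 4 + 18 = 22
E - C - J - D - F: 4 + 7 + 16 + 18 = 45
E - F: 26
E - J - C - F: 30 + 7 + 18 = 55
The minimum is 22.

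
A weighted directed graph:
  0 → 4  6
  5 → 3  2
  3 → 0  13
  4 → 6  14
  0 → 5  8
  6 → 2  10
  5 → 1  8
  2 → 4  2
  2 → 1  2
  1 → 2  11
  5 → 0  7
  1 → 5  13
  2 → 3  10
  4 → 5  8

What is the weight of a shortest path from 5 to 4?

A few of the 5→4 routes:
5→3→0→4: 2 + 13 + 6 = 21
5→0→4: 7 + 6 = 13
5→1→2→4: 8 + 11 + 2 = 21
Shortest: 13.

13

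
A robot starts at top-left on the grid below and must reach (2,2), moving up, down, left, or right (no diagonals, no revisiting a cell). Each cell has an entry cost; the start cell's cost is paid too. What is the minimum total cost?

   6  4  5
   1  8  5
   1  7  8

Cheapest: r0c0 -> r1c0 -> r2c0 -> r2c1 -> r2c2
  6 + 1 + 1 + 7 + 8 = 23

23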